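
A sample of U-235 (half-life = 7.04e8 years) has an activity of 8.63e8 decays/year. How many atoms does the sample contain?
N = A/λ = 8.765e17 atoms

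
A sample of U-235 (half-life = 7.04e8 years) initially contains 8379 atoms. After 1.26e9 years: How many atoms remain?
N = N₀(1/2)^(t/t½) = 2423 atoms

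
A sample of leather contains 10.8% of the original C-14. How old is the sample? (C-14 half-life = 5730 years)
Age = t½ × log₂(1/ratio) = 18400 years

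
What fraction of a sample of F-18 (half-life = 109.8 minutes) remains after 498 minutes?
N/N₀ = (1/2)^(t/t½) = 0.04312 = 4.31%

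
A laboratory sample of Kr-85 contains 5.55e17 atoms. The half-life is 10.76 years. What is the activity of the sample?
A = λN = 3.575e16 decays/year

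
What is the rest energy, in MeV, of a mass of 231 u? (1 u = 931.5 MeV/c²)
E = mc² = 2.152e5 MeV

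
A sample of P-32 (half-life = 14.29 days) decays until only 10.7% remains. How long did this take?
t = t½ × log₂(N₀/N) = 46.08 days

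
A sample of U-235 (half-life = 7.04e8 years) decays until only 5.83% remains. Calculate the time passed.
t = t½ × log₂(N₀/N) = 2.887e9 years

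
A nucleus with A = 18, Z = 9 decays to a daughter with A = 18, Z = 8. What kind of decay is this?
ΔA = 0, ΔZ = -1 ⇒ beta-plus decay (β⁺) or electron capture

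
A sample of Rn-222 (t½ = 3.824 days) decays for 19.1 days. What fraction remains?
N/N₀ = (1/2)^(t/t½) = 0.03136 = 3.14%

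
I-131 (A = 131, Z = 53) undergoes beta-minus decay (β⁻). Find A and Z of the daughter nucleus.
Daughter: A = 131, Z = 54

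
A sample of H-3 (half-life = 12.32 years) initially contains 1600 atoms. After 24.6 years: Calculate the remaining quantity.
N = N₀(1/2)^(t/t½) = 400.9 atoms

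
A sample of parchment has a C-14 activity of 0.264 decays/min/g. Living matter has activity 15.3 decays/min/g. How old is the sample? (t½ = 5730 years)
Age = t½ × log₂(A₀/A) = 33560 years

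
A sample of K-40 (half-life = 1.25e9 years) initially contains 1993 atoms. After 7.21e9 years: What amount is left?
N = N₀(1/2)^(t/t½) = 36.57 atoms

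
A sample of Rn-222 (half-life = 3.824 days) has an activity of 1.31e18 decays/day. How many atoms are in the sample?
N = A/λ = 7.227e18 atoms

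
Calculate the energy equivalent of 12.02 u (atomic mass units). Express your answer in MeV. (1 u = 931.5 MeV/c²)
E = mc² = 11200 MeV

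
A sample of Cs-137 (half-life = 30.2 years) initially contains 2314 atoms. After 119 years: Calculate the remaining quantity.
N = N₀(1/2)^(t/t½) = 150.7 atoms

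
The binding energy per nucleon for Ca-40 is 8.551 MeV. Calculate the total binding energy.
B.E. = 8.551 × 40 = 342 MeV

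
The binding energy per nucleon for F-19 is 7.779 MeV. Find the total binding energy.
B.E. = 7.779 × 19 = 147.8 MeV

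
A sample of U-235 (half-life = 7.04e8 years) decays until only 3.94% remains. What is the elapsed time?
t = t½ × log₂(N₀/N) = 3.285e9 years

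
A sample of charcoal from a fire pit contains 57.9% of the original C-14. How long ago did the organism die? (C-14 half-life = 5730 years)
Age = t½ × log₂(1/ratio) = 4517 years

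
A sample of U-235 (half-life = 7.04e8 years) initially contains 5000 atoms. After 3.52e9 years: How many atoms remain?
N = N₀(1/2)^(t/t½) = 156.2 atoms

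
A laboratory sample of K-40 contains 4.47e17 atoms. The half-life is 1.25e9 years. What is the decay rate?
A = λN = 2.479e8 decays/year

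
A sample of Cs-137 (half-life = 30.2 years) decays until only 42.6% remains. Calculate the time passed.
t = t½ × log₂(N₀/N) = 37.18 years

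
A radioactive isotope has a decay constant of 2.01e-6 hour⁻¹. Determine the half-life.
t½ = ln(2)/λ = 3.448e5 hours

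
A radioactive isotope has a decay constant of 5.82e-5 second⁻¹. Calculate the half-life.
t½ = ln(2)/λ = 11910 seconds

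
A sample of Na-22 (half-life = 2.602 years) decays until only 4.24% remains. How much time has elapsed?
t = t½ × log₂(N₀/N) = 11.86 years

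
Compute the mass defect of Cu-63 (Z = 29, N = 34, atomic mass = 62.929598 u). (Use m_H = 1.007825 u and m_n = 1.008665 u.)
Δm = Z·m_H + N·m_n − M = 0.5919 u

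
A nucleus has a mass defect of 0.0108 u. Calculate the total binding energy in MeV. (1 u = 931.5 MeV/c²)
B.E. = Δm × 931.5 = 10.06 MeV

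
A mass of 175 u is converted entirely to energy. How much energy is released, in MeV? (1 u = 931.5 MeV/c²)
E = mc² = 1.63e5 MeV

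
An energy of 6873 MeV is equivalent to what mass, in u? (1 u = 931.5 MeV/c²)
m = E/c² = 7.378 u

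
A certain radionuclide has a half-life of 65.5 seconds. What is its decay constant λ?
λ = ln(2)/t½ = 0.01058 second⁻¹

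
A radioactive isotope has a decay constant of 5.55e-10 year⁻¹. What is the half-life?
t½ = ln(2)/λ = 1.249e9 years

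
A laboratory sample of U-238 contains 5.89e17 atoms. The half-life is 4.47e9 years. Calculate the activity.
A = λN = 9.133e7 decays/year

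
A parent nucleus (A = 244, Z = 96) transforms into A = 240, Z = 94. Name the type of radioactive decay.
ΔA = -4, ΔZ = -2 ⇒ alpha decay (α)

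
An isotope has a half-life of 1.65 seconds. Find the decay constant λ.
λ = ln(2)/t½ = 0.4201 second⁻¹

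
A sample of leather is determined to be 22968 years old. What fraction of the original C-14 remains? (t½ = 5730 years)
N/N₀ = (1/2)^(t/t½) = 0.06214 = 6.21%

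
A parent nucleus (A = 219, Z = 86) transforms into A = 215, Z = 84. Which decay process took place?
ΔA = -4, ΔZ = -2 ⇒ alpha decay (α)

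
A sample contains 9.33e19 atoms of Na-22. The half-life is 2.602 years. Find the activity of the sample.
A = λN = 2.485e19 decays/year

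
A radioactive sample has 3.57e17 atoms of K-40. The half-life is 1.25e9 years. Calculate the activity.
A = λN = 1.98e8 decays/year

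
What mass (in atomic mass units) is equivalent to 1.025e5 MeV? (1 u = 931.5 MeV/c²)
m = E/c² = 110 u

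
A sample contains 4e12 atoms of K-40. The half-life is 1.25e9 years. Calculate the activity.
A = λN = 2218 decays/year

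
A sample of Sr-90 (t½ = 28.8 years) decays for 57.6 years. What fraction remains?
N/N₀ = (1/2)^(t/t½) = 0.25 = 25%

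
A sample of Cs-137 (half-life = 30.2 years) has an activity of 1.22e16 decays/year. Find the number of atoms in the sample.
N = A/λ = 5.315e17 atoms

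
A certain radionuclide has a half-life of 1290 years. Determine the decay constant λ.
λ = ln(2)/t½ = 5.373e-4 year⁻¹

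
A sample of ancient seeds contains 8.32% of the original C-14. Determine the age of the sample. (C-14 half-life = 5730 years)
Age = t½ × log₂(1/ratio) = 20560 years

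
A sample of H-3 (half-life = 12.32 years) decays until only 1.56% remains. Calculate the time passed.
t = t½ × log₂(N₀/N) = 73.95 years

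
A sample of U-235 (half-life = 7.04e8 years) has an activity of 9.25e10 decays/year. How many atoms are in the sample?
N = A/λ = 9.395e19 atoms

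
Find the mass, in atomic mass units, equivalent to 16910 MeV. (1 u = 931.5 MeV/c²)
m = E/c² = 18.15 u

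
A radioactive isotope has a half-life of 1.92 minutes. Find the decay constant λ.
λ = ln(2)/t½ = 0.361 minute⁻¹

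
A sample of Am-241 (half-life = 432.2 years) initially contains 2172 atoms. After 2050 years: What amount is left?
N = N₀(1/2)^(t/t½) = 81.1 atoms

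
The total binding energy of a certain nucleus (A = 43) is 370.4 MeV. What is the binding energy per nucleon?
B.E./A = 370.4/43 = 8.614 MeV/nucleon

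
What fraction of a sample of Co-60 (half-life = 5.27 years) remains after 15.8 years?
N/N₀ = (1/2)^(t/t½) = 0.1252 = 12.5%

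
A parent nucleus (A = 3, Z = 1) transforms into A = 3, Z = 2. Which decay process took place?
ΔA = 0, ΔZ = +1 ⇒ beta-minus decay (β⁻)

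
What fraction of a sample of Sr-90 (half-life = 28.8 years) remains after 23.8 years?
N/N₀ = (1/2)^(t/t½) = 0.5639 = 56.4%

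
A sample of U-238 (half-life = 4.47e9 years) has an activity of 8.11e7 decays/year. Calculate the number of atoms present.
N = A/λ = 5.23e17 atoms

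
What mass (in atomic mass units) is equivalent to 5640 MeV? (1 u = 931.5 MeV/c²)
m = E/c² = 6.055 u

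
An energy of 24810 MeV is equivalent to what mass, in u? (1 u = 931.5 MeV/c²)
m = E/c² = 26.63 u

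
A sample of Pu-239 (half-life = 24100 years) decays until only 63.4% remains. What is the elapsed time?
t = t½ × log₂(N₀/N) = 15840 years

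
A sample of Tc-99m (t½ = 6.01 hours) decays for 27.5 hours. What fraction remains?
N/N₀ = (1/2)^(t/t½) = 0.04193 = 4.19%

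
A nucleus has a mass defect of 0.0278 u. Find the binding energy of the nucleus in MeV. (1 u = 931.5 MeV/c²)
B.E. = Δm × 931.5 = 25.9 MeV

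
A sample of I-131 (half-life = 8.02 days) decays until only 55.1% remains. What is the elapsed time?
t = t½ × log₂(N₀/N) = 6.896 days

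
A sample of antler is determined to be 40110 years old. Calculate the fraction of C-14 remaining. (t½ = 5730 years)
N/N₀ = (1/2)^(t/t½) = 0.007812 = 0.781%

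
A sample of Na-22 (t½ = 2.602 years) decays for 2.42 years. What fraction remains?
N/N₀ = (1/2)^(t/t½) = 0.5248 = 52.5%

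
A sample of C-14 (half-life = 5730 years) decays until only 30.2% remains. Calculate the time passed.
t = t½ × log₂(N₀/N) = 9898 years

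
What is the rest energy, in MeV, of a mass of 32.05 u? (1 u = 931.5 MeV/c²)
E = mc² = 29850 MeV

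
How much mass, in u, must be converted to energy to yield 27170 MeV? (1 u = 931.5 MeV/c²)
m = E/c² = 29.17 u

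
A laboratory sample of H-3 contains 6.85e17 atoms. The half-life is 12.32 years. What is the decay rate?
A = λN = 3.854e16 decays/year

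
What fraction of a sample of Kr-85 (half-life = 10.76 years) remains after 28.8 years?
N/N₀ = (1/2)^(t/t½) = 0.1564 = 15.6%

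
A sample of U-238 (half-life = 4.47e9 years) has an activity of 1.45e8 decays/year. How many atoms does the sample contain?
N = A/λ = 9.351e17 atoms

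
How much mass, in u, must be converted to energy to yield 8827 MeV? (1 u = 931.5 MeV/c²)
m = E/c² = 9.476 u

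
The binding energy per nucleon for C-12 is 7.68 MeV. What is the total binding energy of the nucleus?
B.E. = 7.68 × 12 = 92.16 MeV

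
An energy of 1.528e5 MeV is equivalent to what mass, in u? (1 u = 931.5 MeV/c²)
m = E/c² = 164 u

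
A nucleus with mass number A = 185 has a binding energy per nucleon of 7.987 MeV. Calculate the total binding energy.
B.E. = 7.987 × 185 = 1478 MeV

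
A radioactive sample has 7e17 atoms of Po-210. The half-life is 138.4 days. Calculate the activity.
A = λN = 3.506e15 decays/day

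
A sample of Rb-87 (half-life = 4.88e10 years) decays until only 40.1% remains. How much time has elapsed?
t = t½ × log₂(N₀/N) = 6.433e10 years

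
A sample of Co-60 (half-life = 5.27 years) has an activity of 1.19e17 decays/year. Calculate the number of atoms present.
N = A/λ = 9.048e17 atoms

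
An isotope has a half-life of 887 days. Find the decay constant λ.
λ = ln(2)/t½ = 7.815e-4 day⁻¹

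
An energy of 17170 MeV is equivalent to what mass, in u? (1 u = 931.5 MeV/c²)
m = E/c² = 18.43 u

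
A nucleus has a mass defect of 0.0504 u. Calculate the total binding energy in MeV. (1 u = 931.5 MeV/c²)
B.E. = Δm × 931.5 = 46.95 MeV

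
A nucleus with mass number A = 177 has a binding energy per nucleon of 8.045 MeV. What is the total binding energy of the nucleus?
B.E. = 8.045 × 177 = 1424 MeV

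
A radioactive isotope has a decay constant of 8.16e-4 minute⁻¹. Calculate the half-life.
t½ = ln(2)/λ = 849.4 minutes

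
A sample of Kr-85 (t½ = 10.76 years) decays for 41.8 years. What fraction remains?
N/N₀ = (1/2)^(t/t½) = 0.0677 = 6.77%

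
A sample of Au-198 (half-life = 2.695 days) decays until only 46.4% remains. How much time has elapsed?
t = t½ × log₂(N₀/N) = 2.986 days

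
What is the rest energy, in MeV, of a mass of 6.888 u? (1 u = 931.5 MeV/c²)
E = mc² = 6416 MeV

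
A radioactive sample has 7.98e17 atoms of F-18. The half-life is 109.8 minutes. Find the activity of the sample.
A = λN = 5.038e15 decays/minute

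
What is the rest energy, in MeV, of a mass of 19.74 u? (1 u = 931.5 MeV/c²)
E = mc² = 18390 MeV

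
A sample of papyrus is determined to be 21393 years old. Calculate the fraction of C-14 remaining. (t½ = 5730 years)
N/N₀ = (1/2)^(t/t½) = 0.07518 = 7.52%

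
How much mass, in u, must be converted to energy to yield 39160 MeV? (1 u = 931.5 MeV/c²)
m = E/c² = 42.04 u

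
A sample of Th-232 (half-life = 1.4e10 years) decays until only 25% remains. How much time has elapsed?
t = t½ × log₂(N₀/N) = 2.8e10 years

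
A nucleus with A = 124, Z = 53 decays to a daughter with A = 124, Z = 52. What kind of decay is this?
ΔA = 0, ΔZ = -1 ⇒ beta-plus decay (β⁺) or electron capture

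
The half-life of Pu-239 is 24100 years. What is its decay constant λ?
λ = ln(2)/t½ = 2.876e-5 year⁻¹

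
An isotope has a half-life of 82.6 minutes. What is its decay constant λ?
λ = ln(2)/t½ = 0.008392 minute⁻¹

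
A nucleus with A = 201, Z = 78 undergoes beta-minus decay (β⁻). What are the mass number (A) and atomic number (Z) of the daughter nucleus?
Daughter: A = 201, Z = 79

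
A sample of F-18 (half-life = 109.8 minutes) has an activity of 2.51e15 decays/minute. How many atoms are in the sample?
N = A/λ = 3.976e17 atoms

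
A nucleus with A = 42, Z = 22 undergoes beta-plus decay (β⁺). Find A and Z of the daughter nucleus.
Daughter: A = 42, Z = 21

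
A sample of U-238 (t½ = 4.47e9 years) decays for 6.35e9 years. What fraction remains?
N/N₀ = (1/2)^(t/t½) = 0.3736 = 37.4%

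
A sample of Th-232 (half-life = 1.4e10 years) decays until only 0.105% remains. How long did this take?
t = t½ × log₂(N₀/N) = 1.385e11 years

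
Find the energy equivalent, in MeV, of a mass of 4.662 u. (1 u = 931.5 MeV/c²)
E = mc² = 4343 MeV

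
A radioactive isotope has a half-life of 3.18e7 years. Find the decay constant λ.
λ = ln(2)/t½ = 2.18e-8 year⁻¹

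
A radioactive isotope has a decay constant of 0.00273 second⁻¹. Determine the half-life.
t½ = ln(2)/λ = 253.9 seconds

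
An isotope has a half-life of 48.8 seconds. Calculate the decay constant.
λ = ln(2)/t½ = 0.0142 second⁻¹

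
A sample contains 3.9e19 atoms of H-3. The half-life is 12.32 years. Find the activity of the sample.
A = λN = 2.194e18 decays/year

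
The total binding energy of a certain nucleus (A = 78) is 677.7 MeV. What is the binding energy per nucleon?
B.E./A = 677.7/78 = 8.688 MeV/nucleon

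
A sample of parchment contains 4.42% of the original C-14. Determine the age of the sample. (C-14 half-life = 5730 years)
Age = t½ × log₂(1/ratio) = 25780 years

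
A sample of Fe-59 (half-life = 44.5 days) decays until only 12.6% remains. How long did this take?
t = t½ × log₂(N₀/N) = 133 days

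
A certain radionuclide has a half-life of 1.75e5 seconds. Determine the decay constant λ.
λ = ln(2)/t½ = 3.961e-6 second⁻¹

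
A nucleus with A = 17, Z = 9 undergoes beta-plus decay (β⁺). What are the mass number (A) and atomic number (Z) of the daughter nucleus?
Daughter: A = 17, Z = 8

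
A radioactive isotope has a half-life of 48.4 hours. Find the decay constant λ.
λ = ln(2)/t½ = 0.01432 hour⁻¹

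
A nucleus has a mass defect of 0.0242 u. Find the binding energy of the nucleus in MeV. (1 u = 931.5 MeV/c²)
B.E. = Δm × 931.5 = 22.54 MeV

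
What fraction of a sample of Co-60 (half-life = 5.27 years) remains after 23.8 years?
N/N₀ = (1/2)^(t/t½) = 0.0437 = 4.37%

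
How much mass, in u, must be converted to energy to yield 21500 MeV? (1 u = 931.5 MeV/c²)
m = E/c² = 23.08 u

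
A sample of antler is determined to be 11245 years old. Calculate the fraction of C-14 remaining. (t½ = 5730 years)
N/N₀ = (1/2)^(t/t½) = 0.2566 = 25.7%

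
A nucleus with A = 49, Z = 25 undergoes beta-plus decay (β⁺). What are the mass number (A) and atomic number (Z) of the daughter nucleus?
Daughter: A = 49, Z = 24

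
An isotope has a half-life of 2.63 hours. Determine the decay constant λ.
λ = ln(2)/t½ = 0.2636 hour⁻¹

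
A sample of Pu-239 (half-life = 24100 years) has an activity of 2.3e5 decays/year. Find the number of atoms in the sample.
N = A/λ = 7.997e9 atoms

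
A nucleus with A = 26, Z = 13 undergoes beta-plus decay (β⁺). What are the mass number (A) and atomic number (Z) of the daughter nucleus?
Daughter: A = 26, Z = 12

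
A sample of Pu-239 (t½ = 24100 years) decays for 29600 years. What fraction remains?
N/N₀ = (1/2)^(t/t½) = 0.4268 = 42.7%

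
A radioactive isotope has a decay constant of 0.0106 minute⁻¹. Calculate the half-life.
t½ = ln(2)/λ = 65.39 minutes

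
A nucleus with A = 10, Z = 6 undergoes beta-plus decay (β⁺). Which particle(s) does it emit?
β⁺: positron (e⁺) + neutrino (νₑ)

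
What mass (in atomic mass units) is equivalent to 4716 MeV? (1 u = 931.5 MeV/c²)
m = E/c² = 5.063 u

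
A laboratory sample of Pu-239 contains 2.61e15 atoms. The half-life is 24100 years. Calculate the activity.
A = λN = 7.507e10 decays/year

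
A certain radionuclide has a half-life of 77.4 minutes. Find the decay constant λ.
λ = ln(2)/t½ = 0.008955 minute⁻¹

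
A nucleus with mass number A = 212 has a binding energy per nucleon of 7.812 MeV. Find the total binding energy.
B.E. = 7.812 × 212 = 1656 MeV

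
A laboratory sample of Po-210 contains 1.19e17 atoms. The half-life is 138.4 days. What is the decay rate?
A = λN = 5.96e14 decays/day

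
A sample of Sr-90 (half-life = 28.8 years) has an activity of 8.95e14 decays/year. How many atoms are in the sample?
N = A/λ = 3.719e16 atoms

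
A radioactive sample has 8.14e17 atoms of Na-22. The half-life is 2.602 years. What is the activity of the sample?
A = λN = 2.168e17 decays/year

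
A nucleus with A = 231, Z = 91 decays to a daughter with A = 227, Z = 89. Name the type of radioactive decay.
ΔA = -4, ΔZ = -2 ⇒ alpha decay (α)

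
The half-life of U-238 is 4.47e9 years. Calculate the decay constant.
λ = ln(2)/t½ = 1.551e-10 year⁻¹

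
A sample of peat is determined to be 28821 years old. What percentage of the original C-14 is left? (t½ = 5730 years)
N/N₀ = (1/2)^(t/t½) = 0.03061 = 3.06%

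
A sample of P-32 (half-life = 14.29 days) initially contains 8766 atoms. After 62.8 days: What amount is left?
N = N₀(1/2)^(t/t½) = 416.7 atoms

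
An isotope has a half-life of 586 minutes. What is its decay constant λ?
λ = ln(2)/t½ = 0.001183 minute⁻¹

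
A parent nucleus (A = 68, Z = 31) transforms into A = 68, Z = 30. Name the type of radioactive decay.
ΔA = 0, ΔZ = -1 ⇒ beta-plus decay (β⁺) or electron capture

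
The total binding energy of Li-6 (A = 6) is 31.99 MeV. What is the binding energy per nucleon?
B.E./A = 31.99/6 = 5.332 MeV/nucleon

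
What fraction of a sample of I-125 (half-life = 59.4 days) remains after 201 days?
N/N₀ = (1/2)^(t/t½) = 0.0958 = 9.58%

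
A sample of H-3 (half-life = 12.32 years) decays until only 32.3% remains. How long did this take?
t = t½ × log₂(N₀/N) = 20.09 years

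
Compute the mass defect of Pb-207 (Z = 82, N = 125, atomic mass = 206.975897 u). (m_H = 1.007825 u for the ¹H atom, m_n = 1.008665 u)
Δm = Z·m_H + N·m_n − M = 1.749 u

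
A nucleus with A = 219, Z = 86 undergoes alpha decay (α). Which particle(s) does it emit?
α particle = ⁴₂He (2 protons + 2 neutrons)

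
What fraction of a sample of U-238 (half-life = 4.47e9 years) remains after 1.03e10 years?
N/N₀ = (1/2)^(t/t½) = 0.2025 = 20.2%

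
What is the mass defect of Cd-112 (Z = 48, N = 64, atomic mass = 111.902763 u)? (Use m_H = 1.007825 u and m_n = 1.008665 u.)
Δm = Z·m_H + N·m_n − M = 1.027 u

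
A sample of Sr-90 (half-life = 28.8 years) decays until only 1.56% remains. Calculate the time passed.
t = t½ × log₂(N₀/N) = 172.9 years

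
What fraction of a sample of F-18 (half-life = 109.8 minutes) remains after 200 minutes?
N/N₀ = (1/2)^(t/t½) = 0.2829 = 28.3%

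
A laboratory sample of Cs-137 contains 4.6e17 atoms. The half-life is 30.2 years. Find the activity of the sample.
A = λN = 1.056e16 decays/year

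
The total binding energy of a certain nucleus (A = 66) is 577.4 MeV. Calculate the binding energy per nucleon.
B.E./A = 577.4/66 = 8.748 MeV/nucleon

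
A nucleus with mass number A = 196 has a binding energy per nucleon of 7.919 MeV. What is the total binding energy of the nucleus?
B.E. = 7.919 × 196 = 1552 MeV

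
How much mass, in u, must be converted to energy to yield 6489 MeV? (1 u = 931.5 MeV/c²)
m = E/c² = 6.966 u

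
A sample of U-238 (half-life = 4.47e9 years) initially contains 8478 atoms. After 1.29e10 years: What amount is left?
N = N₀(1/2)^(t/t½) = 1147 atoms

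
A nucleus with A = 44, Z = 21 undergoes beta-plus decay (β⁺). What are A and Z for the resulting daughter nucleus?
Daughter: A = 44, Z = 20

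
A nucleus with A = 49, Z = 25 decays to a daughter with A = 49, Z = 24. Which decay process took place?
ΔA = 0, ΔZ = -1 ⇒ beta-plus decay (β⁺) or electron capture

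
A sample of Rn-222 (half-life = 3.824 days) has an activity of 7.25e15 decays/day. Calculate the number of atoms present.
N = A/λ = 4e16 atoms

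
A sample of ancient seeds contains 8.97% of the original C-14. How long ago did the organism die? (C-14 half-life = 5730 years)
Age = t½ × log₂(1/ratio) = 19930 years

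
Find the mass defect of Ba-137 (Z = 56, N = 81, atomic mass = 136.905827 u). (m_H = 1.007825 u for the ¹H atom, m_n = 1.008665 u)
Δm = Z·m_H + N·m_n − M = 1.234 u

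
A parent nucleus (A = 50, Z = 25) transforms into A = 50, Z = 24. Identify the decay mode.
ΔA = 0, ΔZ = -1 ⇒ beta-plus decay (β⁺) or electron capture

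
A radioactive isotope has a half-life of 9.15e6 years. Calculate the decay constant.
λ = ln(2)/t½ = 7.575e-8 year⁻¹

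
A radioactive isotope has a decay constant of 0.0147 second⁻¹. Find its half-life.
t½ = ln(2)/λ = 47.15 seconds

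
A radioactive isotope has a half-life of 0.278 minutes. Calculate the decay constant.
λ = ln(2)/t½ = 2.493 minute⁻¹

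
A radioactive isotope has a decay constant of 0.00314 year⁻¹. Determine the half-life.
t½ = ln(2)/λ = 220.7 years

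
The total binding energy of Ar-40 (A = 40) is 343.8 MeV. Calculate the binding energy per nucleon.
B.E./A = 343.8/40 = 8.595 MeV/nucleon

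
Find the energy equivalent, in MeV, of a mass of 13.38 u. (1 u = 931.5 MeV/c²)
E = mc² = 12460 MeV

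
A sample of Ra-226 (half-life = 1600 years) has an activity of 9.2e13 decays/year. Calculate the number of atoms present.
N = A/λ = 2.124e17 atoms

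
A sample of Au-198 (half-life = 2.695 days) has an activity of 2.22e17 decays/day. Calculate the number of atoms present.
N = A/λ = 8.632e17 atoms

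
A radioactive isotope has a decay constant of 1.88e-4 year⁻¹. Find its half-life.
t½ = ln(2)/λ = 3687 years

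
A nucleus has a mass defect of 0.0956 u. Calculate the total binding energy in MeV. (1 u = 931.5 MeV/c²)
B.E. = Δm × 931.5 = 89.05 MeV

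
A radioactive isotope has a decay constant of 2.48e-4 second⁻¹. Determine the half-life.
t½ = ln(2)/λ = 2795 seconds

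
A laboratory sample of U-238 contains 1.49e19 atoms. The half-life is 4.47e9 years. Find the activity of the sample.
A = λN = 2.31e9 decays/year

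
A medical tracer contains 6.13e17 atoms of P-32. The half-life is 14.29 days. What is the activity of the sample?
A = λN = 2.973e16 decays/day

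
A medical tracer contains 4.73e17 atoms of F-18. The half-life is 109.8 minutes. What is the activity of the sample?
A = λN = 2.986e15 decays/minute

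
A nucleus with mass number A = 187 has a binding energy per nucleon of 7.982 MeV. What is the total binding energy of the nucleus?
B.E. = 7.982 × 187 = 1493 MeV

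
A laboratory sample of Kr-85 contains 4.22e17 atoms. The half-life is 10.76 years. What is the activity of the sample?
A = λN = 2.718e16 decays/year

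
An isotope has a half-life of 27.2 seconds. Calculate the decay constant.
λ = ln(2)/t½ = 0.02548 second⁻¹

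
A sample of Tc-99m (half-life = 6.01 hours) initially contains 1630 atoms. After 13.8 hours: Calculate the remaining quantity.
N = N₀(1/2)^(t/t½) = 331.9 atoms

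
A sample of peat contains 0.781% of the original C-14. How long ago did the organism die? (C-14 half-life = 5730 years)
Age = t½ × log₂(1/ratio) = 40110 years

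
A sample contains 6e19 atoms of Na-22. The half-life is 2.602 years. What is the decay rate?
A = λN = 1.598e19 decays/year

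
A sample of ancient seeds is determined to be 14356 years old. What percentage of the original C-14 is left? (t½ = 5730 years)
N/N₀ = (1/2)^(t/t½) = 0.1761 = 17.6%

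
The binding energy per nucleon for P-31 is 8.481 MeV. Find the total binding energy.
B.E. = 8.481 × 31 = 262.9 MeV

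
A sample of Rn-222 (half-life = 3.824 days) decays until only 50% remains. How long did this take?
t = t½ × log₂(N₀/N) = 3.824 days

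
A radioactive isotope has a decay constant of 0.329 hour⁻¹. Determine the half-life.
t½ = ln(2)/λ = 2.107 hours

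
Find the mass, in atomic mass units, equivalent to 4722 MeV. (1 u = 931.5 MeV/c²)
m = E/c² = 5.069 u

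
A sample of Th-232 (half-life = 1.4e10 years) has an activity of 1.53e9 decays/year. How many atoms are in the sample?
N = A/λ = 3.09e19 atoms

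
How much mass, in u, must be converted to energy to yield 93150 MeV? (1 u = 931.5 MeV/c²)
m = E/c² = 100 u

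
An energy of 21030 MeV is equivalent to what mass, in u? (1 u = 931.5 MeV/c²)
m = E/c² = 22.58 u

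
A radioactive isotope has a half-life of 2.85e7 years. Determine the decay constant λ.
λ = ln(2)/t½ = 2.432e-8 year⁻¹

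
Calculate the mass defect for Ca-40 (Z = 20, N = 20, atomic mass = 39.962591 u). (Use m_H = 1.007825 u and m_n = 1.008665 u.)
Δm = Z·m_H + N·m_n − M = 0.3672 u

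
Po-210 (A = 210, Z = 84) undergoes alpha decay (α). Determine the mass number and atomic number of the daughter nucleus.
Daughter: A = 206, Z = 82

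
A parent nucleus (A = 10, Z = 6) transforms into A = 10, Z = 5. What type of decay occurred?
ΔA = 0, ΔZ = -1 ⇒ beta-plus decay (β⁺) or electron capture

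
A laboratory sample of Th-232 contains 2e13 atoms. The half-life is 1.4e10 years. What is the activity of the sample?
A = λN = 990.2 decays/year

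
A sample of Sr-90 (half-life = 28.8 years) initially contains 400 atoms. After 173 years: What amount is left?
N = N₀(1/2)^(t/t½) = 6.22 atoms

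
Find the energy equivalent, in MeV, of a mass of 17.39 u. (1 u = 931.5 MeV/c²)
E = mc² = 16200 MeV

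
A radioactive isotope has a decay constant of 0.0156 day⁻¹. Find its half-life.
t½ = ln(2)/λ = 44.43 days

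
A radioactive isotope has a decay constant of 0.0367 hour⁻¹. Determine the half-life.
t½ = ln(2)/λ = 18.89 hours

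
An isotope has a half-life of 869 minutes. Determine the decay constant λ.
λ = ln(2)/t½ = 7.976e-4 minute⁻¹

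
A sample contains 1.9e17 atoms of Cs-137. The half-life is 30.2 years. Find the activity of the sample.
A = λN = 4.361e15 decays/year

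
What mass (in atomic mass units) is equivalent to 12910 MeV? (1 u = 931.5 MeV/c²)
m = E/c² = 13.86 u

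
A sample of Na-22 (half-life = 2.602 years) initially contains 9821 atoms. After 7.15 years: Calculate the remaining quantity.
N = N₀(1/2)^(t/t½) = 1462 atoms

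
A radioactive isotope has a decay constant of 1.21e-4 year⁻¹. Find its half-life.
t½ = ln(2)/λ = 5728 years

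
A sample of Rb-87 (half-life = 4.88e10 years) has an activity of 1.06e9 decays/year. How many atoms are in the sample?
N = A/λ = 7.463e19 atoms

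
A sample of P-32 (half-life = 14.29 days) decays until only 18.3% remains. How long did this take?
t = t½ × log₂(N₀/N) = 35.01 days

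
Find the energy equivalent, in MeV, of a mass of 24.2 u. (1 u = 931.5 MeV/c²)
E = mc² = 22540 MeV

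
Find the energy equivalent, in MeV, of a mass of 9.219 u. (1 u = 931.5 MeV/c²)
E = mc² = 8587 MeV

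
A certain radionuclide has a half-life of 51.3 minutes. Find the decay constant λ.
λ = ln(2)/t½ = 0.01351 minute⁻¹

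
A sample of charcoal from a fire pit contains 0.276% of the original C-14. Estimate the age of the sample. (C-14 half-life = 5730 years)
Age = t½ × log₂(1/ratio) = 48710 years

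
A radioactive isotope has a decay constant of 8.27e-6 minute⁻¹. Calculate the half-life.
t½ = ln(2)/λ = 83810 minutes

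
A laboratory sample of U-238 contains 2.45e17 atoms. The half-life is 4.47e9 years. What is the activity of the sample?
A = λN = 3.799e7 decays/year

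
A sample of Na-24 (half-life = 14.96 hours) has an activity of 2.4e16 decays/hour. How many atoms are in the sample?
N = A/λ = 5.18e17 atoms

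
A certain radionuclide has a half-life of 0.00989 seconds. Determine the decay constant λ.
λ = ln(2)/t½ = 70.09 second⁻¹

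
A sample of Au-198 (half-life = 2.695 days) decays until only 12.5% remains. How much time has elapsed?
t = t½ × log₂(N₀/N) = 8.085 days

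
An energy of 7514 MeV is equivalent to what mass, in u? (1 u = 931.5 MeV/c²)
m = E/c² = 8.067 u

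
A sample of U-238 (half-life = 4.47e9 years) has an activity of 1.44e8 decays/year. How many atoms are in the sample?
N = A/λ = 9.286e17 atoms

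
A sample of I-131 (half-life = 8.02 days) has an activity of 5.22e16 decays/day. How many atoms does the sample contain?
N = A/λ = 6.04e17 atoms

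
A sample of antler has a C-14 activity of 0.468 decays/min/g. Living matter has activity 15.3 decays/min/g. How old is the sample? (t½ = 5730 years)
Age = t½ × log₂(A₀/A) = 28830 years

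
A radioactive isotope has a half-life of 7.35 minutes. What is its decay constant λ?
λ = ln(2)/t½ = 0.09431 minute⁻¹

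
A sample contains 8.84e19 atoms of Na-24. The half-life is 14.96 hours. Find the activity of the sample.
A = λN = 4.096e18 decays/hour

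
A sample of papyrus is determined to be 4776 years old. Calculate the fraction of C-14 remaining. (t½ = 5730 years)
N/N₀ = (1/2)^(t/t½) = 0.5612 = 56.1%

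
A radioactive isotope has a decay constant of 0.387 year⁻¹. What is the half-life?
t½ = ln(2)/λ = 1.791 years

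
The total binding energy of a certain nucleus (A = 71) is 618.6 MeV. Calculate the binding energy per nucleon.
B.E./A = 618.6/71 = 8.713 MeV/nucleon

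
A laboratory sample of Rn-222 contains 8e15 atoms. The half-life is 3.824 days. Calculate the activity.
A = λN = 1.45e15 decays/day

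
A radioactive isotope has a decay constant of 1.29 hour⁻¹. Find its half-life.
t½ = ln(2)/λ = 0.5373 hours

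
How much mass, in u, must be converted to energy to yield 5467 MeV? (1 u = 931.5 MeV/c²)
m = E/c² = 5.869 u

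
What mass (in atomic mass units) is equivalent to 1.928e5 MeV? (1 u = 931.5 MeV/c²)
m = E/c² = 207 u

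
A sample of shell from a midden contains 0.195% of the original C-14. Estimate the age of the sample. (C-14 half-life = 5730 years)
Age = t½ × log₂(1/ratio) = 51580 years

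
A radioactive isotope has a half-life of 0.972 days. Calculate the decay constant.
λ = ln(2)/t½ = 0.7131 day⁻¹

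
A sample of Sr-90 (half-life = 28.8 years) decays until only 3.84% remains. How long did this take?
t = t½ × log₂(N₀/N) = 135.4 years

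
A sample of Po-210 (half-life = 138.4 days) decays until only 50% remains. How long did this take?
t = t½ × log₂(N₀/N) = 138.4 days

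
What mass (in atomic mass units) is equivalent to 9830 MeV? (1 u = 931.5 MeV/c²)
m = E/c² = 10.55 u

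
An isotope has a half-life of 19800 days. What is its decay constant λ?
λ = ln(2)/t½ = 3.501e-5 day⁻¹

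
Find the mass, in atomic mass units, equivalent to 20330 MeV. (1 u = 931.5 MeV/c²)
m = E/c² = 21.83 u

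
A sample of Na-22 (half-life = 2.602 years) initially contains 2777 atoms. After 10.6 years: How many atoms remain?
N = N₀(1/2)^(t/t½) = 164.9 atoms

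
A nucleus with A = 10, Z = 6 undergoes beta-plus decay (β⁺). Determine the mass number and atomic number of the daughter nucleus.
Daughter: A = 10, Z = 5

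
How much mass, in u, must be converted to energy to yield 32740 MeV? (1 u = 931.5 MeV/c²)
m = E/c² = 35.15 u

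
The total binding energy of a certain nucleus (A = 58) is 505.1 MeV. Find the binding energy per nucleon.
B.E./A = 505.1/58 = 8.709 MeV/nucleon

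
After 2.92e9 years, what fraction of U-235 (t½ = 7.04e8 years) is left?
N/N₀ = (1/2)^(t/t½) = 0.05642 = 5.64%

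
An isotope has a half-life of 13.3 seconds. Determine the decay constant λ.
λ = ln(2)/t½ = 0.05212 second⁻¹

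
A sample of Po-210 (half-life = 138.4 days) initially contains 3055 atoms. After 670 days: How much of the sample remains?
N = N₀(1/2)^(t/t½) = 106.6 atoms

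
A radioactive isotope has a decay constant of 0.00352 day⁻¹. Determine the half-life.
t½ = ln(2)/λ = 196.9 days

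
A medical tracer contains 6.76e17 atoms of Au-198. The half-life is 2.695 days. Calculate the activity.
A = λN = 1.739e17 decays/day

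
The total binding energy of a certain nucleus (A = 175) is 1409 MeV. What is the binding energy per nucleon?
B.E./A = 1409/175 = 8.051 MeV/nucleon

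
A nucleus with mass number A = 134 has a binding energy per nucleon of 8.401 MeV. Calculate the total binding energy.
B.E. = 8.401 × 134 = 1126 MeV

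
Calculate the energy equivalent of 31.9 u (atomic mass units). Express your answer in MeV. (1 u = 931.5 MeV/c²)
E = mc² = 29710 MeV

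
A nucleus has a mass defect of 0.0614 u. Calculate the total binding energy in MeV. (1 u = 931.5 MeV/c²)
B.E. = Δm × 931.5 = 57.19 MeV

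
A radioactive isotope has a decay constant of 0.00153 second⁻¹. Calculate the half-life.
t½ = ln(2)/λ = 453 seconds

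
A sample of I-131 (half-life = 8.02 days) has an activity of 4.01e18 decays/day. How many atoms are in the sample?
N = A/λ = 4.64e19 atoms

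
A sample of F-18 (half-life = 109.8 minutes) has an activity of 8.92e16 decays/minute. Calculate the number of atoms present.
N = A/λ = 1.413e19 atoms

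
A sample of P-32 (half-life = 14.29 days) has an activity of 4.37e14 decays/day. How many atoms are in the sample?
N = A/λ = 9.009e15 atoms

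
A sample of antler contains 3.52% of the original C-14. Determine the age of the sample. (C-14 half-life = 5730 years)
Age = t½ × log₂(1/ratio) = 27670 years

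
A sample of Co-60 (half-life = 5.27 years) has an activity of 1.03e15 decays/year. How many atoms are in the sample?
N = A/λ = 7.831e15 atoms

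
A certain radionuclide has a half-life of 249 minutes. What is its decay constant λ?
λ = ln(2)/t½ = 0.002784 minute⁻¹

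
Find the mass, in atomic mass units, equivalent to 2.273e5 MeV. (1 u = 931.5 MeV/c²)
m = E/c² = 244 u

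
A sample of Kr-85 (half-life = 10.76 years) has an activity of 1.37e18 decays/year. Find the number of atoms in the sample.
N = A/λ = 2.127e19 atoms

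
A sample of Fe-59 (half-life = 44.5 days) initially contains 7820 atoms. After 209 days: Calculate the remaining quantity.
N = N₀(1/2)^(t/t½) = 301.6 atoms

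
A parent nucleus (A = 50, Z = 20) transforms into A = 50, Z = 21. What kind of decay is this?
ΔA = 0, ΔZ = +1 ⇒ beta-minus decay (β⁻)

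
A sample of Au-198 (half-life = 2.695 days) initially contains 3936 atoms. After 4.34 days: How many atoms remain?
N = N₀(1/2)^(t/t½) = 1289 atoms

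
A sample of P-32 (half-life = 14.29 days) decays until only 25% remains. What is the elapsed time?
t = t½ × log₂(N₀/N) = 28.58 days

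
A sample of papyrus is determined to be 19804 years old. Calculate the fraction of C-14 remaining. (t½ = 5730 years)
N/N₀ = (1/2)^(t/t½) = 0.09111 = 9.11%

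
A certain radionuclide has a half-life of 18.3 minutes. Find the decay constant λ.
λ = ln(2)/t½ = 0.03788 minute⁻¹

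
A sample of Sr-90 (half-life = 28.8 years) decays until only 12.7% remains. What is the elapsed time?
t = t½ × log₂(N₀/N) = 85.74 years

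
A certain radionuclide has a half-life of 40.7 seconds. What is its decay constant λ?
λ = ln(2)/t½ = 0.01703 second⁻¹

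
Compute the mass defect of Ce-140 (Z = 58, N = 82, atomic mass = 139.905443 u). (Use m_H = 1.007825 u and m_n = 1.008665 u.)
Δm = Z·m_H + N·m_n − M = 1.259 u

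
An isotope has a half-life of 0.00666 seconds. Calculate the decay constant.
λ = ln(2)/t½ = 104.1 second⁻¹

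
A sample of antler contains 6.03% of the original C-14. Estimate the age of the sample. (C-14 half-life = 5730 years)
Age = t½ × log₂(1/ratio) = 23220 years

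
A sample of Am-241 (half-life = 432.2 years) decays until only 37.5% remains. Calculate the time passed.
t = t½ × log₂(N₀/N) = 611.6 years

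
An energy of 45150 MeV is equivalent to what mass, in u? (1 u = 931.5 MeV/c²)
m = E/c² = 48.47 u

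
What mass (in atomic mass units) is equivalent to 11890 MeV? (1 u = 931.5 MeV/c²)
m = E/c² = 12.76 u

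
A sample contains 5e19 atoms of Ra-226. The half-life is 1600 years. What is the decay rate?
A = λN = 2.166e16 decays/year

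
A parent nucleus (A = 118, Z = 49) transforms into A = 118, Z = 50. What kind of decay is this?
ΔA = 0, ΔZ = +1 ⇒ beta-minus decay (β⁻)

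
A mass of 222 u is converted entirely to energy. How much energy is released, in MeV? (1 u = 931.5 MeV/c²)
E = mc² = 2.068e5 MeV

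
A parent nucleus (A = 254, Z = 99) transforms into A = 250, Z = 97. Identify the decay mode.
ΔA = -4, ΔZ = -2 ⇒ alpha decay (α)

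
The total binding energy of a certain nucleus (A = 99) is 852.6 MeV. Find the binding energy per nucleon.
B.E./A = 852.6/99 = 8.612 MeV/nucleon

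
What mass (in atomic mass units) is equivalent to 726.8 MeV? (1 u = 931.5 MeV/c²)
m = E/c² = 0.7802 u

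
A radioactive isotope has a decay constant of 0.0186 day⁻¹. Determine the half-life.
t½ = ln(2)/λ = 37.27 days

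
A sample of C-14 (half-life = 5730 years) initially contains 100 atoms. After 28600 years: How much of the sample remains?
N = N₀(1/2)^(t/t½) = 3.144 atoms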